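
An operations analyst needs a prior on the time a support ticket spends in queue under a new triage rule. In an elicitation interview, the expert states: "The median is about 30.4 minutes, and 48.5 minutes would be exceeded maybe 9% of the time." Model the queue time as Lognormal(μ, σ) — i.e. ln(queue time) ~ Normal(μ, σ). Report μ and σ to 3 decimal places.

If T ~ Lognormal(μ,σ) then ln T ~ Normal(μ,σ), so the p-quantile of ln T is μ + z_p·σ.
ln(30.4) = 3.414 and ln(48.5) = 3.882; z_{0.5} = 0, z_{0.91} = 1.341.
σ = (3.882 − 3.414)/(1.341 − (0)) = 0.348.
μ = 3.414 − (0)·0.348 = 3.414.

μ ≈ 3.414, σ ≈ 0.348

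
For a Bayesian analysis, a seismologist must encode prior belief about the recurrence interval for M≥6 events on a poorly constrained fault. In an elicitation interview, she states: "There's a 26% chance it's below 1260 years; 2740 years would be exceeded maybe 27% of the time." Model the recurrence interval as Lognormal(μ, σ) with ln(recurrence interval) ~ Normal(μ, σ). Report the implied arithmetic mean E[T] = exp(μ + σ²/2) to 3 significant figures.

If T ~ Lognormal(μ,σ) then ln T ~ Normal(μ,σ), so the p-quantile of ln T is μ + z_p·σ.
ln(1260) = 7.139 and ln(2740) = 7.916; z_{0.26} = -0.6433, z_{0.73} = 0.6128.
σ = (7.916 − 7.139)/(0.6128 − (-0.6433)) = 0.618.
μ = 7.139 − (-0.6433)·0.618 = 7.537.
E[T] = exp(μ + σ²/2) = exp(7.537 + 0.1912) = 2270 years.

E[T] ≈ 2270 years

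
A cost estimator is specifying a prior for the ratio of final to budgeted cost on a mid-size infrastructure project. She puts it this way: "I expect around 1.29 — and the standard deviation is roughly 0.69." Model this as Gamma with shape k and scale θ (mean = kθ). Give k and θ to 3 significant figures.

k ≈ 3.5, θ ≈ 0.369

For Gamma(k, scale θ): mean = kθ, variance = kθ², so CV = 1/√k.
CV = SD/mean = 0.69/1.29 = 0.5349, hence k = 1/CV² = 3.5.
Then θ = mean/k = 1.29/3.5 = 0.369.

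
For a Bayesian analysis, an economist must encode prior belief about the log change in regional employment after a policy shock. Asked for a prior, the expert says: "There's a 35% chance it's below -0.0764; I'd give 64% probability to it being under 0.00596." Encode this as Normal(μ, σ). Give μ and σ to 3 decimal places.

The p-quantile of Normal(μ,σ) is μ + z_p·σ, with z_{0.35} = -0.3853 and z_{0.64} = 0.3585.
Eliminate σ: μ = (z₂·x₁ − z₁·x₂)/(z₂ − z₁) = (0.3585·-0.0764 − (-0.3853)·0.00596)/0.7438 = -0.034.
Then σ = (x₂ − x₁)/(z₂ − z₁) = (0.00596 − -0.0764)/0.7438 = 0.111.

μ = -0.034, σ = 0.111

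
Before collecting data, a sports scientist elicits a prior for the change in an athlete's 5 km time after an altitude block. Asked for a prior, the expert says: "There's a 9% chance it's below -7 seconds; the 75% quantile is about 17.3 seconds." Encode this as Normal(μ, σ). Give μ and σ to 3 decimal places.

μ = 9.167, σ = 12.058

For Normal(μ,σ), the p-quantile is μ + z_p·σ. Here z_{0.09} = -1.341, z_{0.75} = 0.6745.
So -7 = μ − 1.341σ and 17.3 = μ + 0.6745σ.
Subtracting: σ = (17.3 − -7)/(0.6745 − (-1.341)) = 12.058.
Then μ = -7 − (-1.341)·12.058 = 9.167.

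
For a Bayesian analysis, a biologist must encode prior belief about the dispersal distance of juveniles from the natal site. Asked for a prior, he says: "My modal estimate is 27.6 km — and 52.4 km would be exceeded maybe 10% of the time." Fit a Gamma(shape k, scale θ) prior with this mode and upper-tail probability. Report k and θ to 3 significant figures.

Gamma(k,θ) with k>1 has mode (k−1)θ, so θ = 27.6/(k−1).
Need P(X < 52.4) = 0.9 with θ tied to k this way. Start at k = 2, θ = 27.6: P(X<52.4) ≈ 0.566.
Too low — raise k to concentrate. Iterating converges to k ≈ 5.65.
Then θ = 27.6/(5.65−1) ≈ 5.93.

k ≈ 5.65, θ ≈ 5.93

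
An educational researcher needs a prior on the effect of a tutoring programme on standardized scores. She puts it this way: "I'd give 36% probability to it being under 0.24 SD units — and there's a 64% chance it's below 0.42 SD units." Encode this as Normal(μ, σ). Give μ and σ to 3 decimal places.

The p-quantile of Normal(μ,σ) is μ + z_p·σ, with z_{0.36} = -0.3585 and z_{0.64} = 0.3585.
Eliminate σ: μ = (z₂·x₁ − z₁·x₂)/(z₂ − z₁) = (0.3585·0.24 − (-0.3585)·0.42)/0.7169 = 0.330.
Then σ = (x₂ − x₁)/(z₂ − z₁) = (0.42 − 0.24)/0.7169 = 0.251.

μ = 0.330, σ = 0.251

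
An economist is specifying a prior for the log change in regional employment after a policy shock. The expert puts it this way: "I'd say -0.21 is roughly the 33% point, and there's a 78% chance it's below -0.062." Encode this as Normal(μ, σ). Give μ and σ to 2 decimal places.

For Normal(μ,σ), the p-quantile is μ + z_p·σ. Here z_{0.33} = -0.4399, z_{0.78} = 0.7722.
So -0.21 = μ − 0.4399σ and -0.062 = μ + 0.7722σ.
Subtracting: σ = (-0.062 − -0.21)/(0.7722 − (-0.4399)) = 0.12.
Then μ = -0.21 − (-0.4399)·0.12 = -0.16.

μ = -0.16, σ = 0.12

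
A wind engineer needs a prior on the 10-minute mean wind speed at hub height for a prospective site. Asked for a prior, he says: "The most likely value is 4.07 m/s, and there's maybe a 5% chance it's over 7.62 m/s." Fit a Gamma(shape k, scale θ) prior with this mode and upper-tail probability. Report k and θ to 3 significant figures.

Gamma(k,θ) with k>1 has mode (k−1)θ, so θ = 4.07/(k−1).
Need P(X < 7.62) = 0.95 with θ tied to k this way. Start at k = 2, θ = 4.07: P(X<7.62) ≈ 0.558.
Too low — raise k to concentrate. Iterating converges to k ≈ 8.07.
Then θ = 4.07/(8.07−1) ≈ 0.575.

k ≈ 8.07, θ ≈ 0.575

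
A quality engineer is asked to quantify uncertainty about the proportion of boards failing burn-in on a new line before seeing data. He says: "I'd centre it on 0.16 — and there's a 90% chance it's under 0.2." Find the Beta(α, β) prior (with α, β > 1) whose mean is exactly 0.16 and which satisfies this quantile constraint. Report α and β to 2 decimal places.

α ≈ 23.03, β ≈ 120.90

With mean 0.16 fixed, write α = 0.16s, β = 0.84s where s = α+β.
Need P(θ < 0.2) = 0.9 under Beta(0.16s, 0.84s). Normal approximation: (q−m)/√(m(1−m)/s) ≈ z_{0.9} = 1.28, so s ≈ 0.16·0.84·(1.28)²/(0.2−0.16)² = 138.0.
At s = 138.0: P(θ<0.2) ≈ 0.896. Adjusting to match 0.9 gives s ≈ 143.92.
So α = 0.16·143.92 ≈ 23.03, β = 0.84·143.92 ≈ 120.90.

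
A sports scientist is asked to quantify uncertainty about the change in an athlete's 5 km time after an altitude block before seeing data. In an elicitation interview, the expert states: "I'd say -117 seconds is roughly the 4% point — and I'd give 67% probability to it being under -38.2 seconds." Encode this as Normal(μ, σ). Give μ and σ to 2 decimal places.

The p-quantile of Normal(μ,σ) is μ + z_p·σ, with z_{0.04} = -1.751 and z_{0.67} = 0.4399.
Eliminate σ: μ = (z₂·x₁ − z₁·x₂)/(z₂ − z₁) = (0.4399·-117 − (-1.751)·-38.2)/2.191 = -54.02.
Then σ = (x₂ − x₁)/(z₂ − z₁) = (-38.2 − -117)/2.191 = 35.97.

μ = -54.02, σ = 35.97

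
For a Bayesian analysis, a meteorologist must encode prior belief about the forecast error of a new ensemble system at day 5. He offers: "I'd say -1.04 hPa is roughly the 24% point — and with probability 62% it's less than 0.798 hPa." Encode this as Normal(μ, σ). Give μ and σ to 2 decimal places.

μ = 0.24, σ = 1.82

The p-quantile of Normal(μ,σ) is μ + z_p·σ, with z_{0.24} = -0.7063 and z_{0.62} = 0.3055.
Eliminate σ: μ = (z₂·x₁ − z₁·x₂)/(z₂ − z₁) = (0.3055·-1.04 − (-0.7063)·0.798)/1.012 = 0.24.
Then σ = (x₂ − x₁)/(z₂ − z₁) = (0.798 − -1.04)/1.012 = 1.82.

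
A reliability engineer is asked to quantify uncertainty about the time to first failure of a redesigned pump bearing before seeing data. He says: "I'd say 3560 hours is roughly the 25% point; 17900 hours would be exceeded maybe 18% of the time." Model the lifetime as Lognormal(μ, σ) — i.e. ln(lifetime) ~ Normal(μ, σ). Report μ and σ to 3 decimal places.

If T ~ Lognormal(μ,σ) then ln T ~ Normal(μ,σ), so the p-quantile of ln T is μ + z_p·σ.
ln(3560) = 8.178 and ln(17900) = 9.793; z_{0.25} = -0.6745, z_{0.82} = 0.9154.
σ = (9.793 − 8.178)/(0.9154 − (-0.6745)) = 1.016.
μ = 8.178 − (-0.6745)·1.016 = 8.863.

μ ≈ 8.863, σ ≈ 1.016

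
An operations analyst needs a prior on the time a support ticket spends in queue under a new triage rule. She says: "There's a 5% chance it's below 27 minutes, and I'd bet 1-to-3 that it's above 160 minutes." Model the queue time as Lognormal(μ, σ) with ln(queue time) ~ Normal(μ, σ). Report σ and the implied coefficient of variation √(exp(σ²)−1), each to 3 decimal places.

σ ≈ 0.767, CV ≈ 0.895

If T ~ Lognormal(μ,σ) then ln T ~ Normal(μ,σ), so the p-quantile of ln T is μ + z_p·σ.
ln(27) = 3.296 and ln(160) = 5.075; z_{0.05} = -1.645, z_{0.75} = 0.6745.
σ = (5.075 − 3.296)/(0.6745 − (-1.645)) = 0.767.
μ = 3.296 − (-1.645)·0.767 = 4.558.
CV = √(exp(σ²)−1) = √(exp(0.5886)−1) = 0.895.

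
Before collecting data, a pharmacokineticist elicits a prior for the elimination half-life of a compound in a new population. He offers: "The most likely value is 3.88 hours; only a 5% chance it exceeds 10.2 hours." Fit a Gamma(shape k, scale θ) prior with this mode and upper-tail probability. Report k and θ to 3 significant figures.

Gamma(k,θ) with k>1 has mode (k−1)θ, so θ = 3.88/(k−1).
Need P(X < 10.2) = 0.95 with θ tied to k this way. Start at k = 2, θ = 3.88: P(X<10.2) ≈ 0.738.
Too low — raise k to concentrate. Iterating converges to k ≈ 3.89.
Then θ = 3.88/(3.89−1) ≈ 1.34.

k ≈ 3.89, θ ≈ 1.34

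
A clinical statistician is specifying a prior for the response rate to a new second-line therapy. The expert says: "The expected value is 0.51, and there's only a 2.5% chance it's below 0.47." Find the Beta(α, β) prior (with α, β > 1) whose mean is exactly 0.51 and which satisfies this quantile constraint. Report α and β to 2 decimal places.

α ≈ 305.75, β ≈ 293.76

With mean 0.51 fixed, write α = 0.51s, β = 0.49s where s = α+β.
Need P(θ < 0.47) = 0.025 under Beta(0.51s, 0.49s). Normal approximation: (q−m)/√(m(1−m)/s) ≈ z_{0.025} = -1.96, so s ≈ 0.51·0.49·(-1.96)²/(0.47−0.51)² = 600.0.
At s = 600.0: P(θ<0.47) ≈ 0.025. Adjusting to match 0.025 gives s ≈ 599.51.
So α = 0.51·599.51 ≈ 305.75, β = 0.49·599.51 ≈ 293.76.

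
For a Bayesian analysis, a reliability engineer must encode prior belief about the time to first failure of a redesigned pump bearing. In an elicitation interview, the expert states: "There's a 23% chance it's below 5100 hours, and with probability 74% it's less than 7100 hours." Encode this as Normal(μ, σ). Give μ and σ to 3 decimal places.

For Normal(μ,σ), the p-quantile is μ + z_p·σ. Here z_{0.23} = -0.7388, z_{0.74} = 0.6433.
So 5100 = μ − 0.7388σ and 7100 = μ + 0.6433σ.
Subtracting: σ = (7100 − 5100)/(0.6433 − (-0.7388)) = 1446.977.
Then μ = 5100 − (-0.7388)·1446.977 = 6169.094.

μ = 6169.094, σ = 1446.977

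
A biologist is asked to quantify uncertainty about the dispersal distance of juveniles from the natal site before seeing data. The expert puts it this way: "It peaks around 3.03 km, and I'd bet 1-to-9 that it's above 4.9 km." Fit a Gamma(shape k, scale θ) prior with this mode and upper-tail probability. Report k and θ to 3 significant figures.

Gamma(k,θ) with k>1 has mode (k−1)θ, so θ = 3.03/(k−1).
Need P(X < 4.9) = 0.9 with θ tied to k this way. Start at k = 2, θ = 3.03: P(X<4.9) ≈ 0.481.
Too low — raise k to concentrate. Iterating converges to k ≈ 9.14.
Then θ = 3.03/(9.14−1) ≈ 0.372.

k ≈ 9.14, θ ≈ 0.372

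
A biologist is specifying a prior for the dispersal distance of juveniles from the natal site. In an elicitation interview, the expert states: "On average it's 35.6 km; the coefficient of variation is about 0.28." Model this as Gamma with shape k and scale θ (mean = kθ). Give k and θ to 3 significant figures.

k ≈ 12.8, θ ≈ 2.79

For Gamma(k, scale θ): mean = kθ, variance = kθ², so CV = 1/√k.
CV = 0.28, hence k = 1/CV² = 12.8.
Then θ = mean/k = 35.6/12.8 = 2.79.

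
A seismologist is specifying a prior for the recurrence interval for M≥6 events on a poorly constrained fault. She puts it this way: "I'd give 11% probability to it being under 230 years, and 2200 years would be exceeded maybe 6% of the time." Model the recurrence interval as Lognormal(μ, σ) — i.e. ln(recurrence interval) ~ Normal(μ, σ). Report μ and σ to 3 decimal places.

μ ≈ 6.434, σ ≈ 0.812

If T ~ Lognormal(μ,σ) then ln T ~ Normal(μ,σ), so the p-quantile of ln T is μ + z_p·σ.
ln(230) = 5.438 and ln(2200) = 7.696; z_{0.11} = -1.227, z_{0.94} = 1.555.
σ = (7.696 − 5.438)/(1.555 − (-1.227)) = 0.812.
μ = 5.438 − (-1.227)·0.812 = 6.434.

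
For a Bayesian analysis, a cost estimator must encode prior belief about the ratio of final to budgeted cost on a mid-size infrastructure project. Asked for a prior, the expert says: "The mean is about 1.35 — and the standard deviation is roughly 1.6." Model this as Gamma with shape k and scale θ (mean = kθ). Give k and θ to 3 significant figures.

For Gamma(k, scale θ): mean = kθ, variance = kθ², so CV = 1/√k.
CV = SD/mean = 1.6/1.35 = 1.185, hence k = 1/CV² = 0.712.
Then θ = mean/k = 1.35/0.712 = 1.9.

k ≈ 0.712, θ ≈ 1.9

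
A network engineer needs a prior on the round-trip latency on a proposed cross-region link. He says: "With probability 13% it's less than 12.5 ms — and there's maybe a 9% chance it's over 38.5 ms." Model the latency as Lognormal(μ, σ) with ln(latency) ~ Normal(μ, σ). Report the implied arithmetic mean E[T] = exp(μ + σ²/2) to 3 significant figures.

If T ~ Lognormal(μ,σ) then ln T ~ Normal(μ,σ), so the p-quantile of ln T is μ + z_p·σ.
ln(12.5) = 2.526 and ln(38.5) = 3.651; z_{0.13} = -1.126, z_{0.91} = 1.341.
σ = (3.651 − 2.526)/(1.341 − (-1.126)) = 0.456.
μ = 2.526 − (-1.126)·0.456 = 3.039.
E[T] = exp(μ + σ²/2) = exp(3.039 + 0.1040) = 23.2 ms.

E[T] ≈ 23.2 ms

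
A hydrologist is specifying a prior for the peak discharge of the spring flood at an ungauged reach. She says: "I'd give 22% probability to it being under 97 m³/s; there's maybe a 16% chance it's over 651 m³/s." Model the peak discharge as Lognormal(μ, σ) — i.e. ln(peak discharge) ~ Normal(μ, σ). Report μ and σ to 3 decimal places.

If T ~ Lognormal(μ,σ) then ln T ~ Normal(μ,σ), so the p-quantile of ln T is μ + z_p·σ.
ln(97) = 4.575 and ln(651) = 6.479; z_{0.22} = -0.7722, z_{0.84} = 0.9945.
σ = (6.479 − 4.575)/(0.9945 − (-0.7722)) = 1.078.
μ = 4.575 − (-0.7722)·1.078 = 5.407.

μ ≈ 5.407, σ ≈ 1.078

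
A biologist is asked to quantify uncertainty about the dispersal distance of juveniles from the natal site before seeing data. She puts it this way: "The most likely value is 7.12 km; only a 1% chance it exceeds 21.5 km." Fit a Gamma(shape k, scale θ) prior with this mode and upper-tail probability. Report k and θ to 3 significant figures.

k ≈ 4.68, θ ≈ 1.93

Gamma(k,θ) with k>1 has mode (k−1)θ, so θ = 7.12/(k−1).
Need P(X < 21.5) = 0.99 with θ tied to k this way. Start at k = 2, θ = 7.12: P(X<21.5) ≈ 0.804.
Too low — raise k to concentrate. Iterating converges to k ≈ 4.68.
Then θ = 7.12/(4.68−1) ≈ 1.93.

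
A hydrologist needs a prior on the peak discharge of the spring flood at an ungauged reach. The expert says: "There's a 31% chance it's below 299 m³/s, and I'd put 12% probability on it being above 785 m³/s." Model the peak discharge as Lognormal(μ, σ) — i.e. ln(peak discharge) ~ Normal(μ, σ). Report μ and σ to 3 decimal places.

μ ≈ 5.987, σ ≈ 0.578

If T ~ Lognormal(μ,σ) then ln T ~ Normal(μ,σ), so the p-quantile of ln T is μ + z_p·σ.
ln(299) = 5.7 and ln(785) = 6.666; z_{0.31} = -0.4959, z_{0.88} = 1.175.
σ = (6.666 − 5.7)/(1.175 − (-0.4959)) = 0.578.
μ = 5.7 − (-0.4959)·0.578 = 5.987.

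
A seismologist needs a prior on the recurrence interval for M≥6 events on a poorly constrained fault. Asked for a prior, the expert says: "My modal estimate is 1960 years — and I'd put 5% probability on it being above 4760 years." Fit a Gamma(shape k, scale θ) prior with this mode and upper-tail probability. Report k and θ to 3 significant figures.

k ≈ 4.46, θ ≈ 566

Gamma(k,θ) with k>1 has mode (k−1)θ, so θ = 1960/(k−1).
Need P(X < 4760) = 0.95 with θ tied to k this way. Start at k = 2, θ = 1960: P(X<4760) ≈ 0.698.
Too low — raise k to concentrate. Iterating converges to k ≈ 4.46.
Then θ = 1960/(4.46−1) ≈ 566.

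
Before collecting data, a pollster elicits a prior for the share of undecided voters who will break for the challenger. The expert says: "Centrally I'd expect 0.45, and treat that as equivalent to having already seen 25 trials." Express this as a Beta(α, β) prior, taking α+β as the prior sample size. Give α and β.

Under the effective-sample-size interpretation, Beta(α, β) has prior mean α/(α+β) and prior sample size α+β.
So α+β = 25 and α/(α+β) = 0.45, giving α = 0.45·25 = 11.25 and β = 25 − 11.25 = 13.75.

α = 11.25, β = 13.75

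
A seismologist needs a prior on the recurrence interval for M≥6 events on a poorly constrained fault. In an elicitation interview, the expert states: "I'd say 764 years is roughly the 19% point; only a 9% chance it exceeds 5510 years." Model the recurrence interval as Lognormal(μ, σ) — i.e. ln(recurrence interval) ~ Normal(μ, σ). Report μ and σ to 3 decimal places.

μ ≈ 7.420, σ ≈ 0.891

If T ~ Lognormal(μ,σ) then ln T ~ Normal(μ,σ), so the p-quantile of ln T is μ + z_p·σ.
ln(764) = 6.639 and ln(5510) = 8.614; z_{0.19} = -0.8779, z_{0.91} = 1.341.
σ = (8.614 − 6.639)/(1.341 − (-0.8779)) = 0.891.
μ = 6.639 − (-0.8779)·0.891 = 7.420.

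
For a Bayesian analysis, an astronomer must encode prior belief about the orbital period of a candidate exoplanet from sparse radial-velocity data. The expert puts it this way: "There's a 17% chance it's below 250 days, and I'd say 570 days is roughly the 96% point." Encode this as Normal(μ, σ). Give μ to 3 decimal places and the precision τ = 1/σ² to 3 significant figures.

μ = 362.883, τ = 7.14e-05

For Normal(μ,σ), the p-quantile is μ + z_p·σ. Here z_{0.17} = -0.9542, z_{0.96} = 1.751.
So 250 = μ − 0.9542σ and 570 = μ + 1.751σ.
Subtracting: σ = (570 − 250)/(1.751 − (-0.9542)) = 118.306.
Then μ = 250 − (-0.9542)·118.306 = 362.883.
Precision τ = 1/σ² = 1/118.3² = 7.14e-05.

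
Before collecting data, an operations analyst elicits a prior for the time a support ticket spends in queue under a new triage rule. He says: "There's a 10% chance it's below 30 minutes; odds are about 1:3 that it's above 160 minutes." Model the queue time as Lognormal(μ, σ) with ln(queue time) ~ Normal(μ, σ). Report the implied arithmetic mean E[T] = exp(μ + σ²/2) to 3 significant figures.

E[T] ≈ 130 minutes

If T ~ Lognormal(μ,σ) then ln T ~ Normal(μ,σ), so the p-quantile of ln T is μ + z_p·σ.
ln(30) = 3.401 and ln(160) = 5.075; z_{0.1} = -1.282, z_{0.75} = 0.6745.
σ = (5.075 − 3.401)/(0.6745 − (-1.282)) = 0.856.
μ = 3.401 − (-1.282)·0.856 = 4.498.
E[T] = exp(μ + σ²/2) = exp(4.498 + 0.3662) = 130 minutes.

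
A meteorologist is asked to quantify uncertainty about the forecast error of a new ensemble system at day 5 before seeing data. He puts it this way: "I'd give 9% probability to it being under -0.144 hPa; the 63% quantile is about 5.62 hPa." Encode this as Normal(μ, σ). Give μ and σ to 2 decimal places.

For Normal(μ,σ), the p-quantile is μ + z_p·σ. Here z_{0.09} = -1.341, z_{0.63} = 0.3319.
So -0.144 = μ − 1.341σ and 5.62 = μ + 0.3319σ.
Subtracting: σ = (5.62 − -0.144)/(0.3319 − (-1.341)) = 3.45.
Then μ = -0.144 − (-1.341)·3.45 = 4.48.

μ = 4.48, σ = 3.45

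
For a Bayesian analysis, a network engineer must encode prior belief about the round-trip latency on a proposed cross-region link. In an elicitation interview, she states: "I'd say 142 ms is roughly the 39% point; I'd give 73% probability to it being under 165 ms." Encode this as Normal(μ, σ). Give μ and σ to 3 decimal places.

μ = 149.201, σ = 25.781

For Normal(μ,σ), the p-quantile is μ + z_p·σ. Here z_{0.39} = -0.2793, z_{0.73} = 0.6128.
So 142 = μ − 0.2793σ and 165 = μ + 0.6128σ.
Subtracting: σ = (165 − 142)/(0.6128 − (-0.2793)) = 25.781.
Then μ = 142 − (-0.2793)·25.781 = 149.201.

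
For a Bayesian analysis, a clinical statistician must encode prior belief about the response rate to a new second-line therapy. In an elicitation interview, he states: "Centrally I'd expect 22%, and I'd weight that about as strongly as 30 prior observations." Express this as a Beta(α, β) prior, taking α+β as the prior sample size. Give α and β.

α = 6.6, β = 23.4

Under the effective-sample-size interpretation, Beta(α, β) has prior mean α/(α+β) and prior sample size α+β.
So α+β = 30 and α/(α+β) = 0.22, giving α = 0.22·30 = 6.6 and β = 30 − 6.6 = 23.4.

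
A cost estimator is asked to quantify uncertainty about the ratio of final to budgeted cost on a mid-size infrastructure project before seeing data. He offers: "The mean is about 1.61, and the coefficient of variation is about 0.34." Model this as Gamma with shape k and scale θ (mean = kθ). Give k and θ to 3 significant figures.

For Gamma(k, scale θ): mean = kθ, variance = kθ², so CV = 1/√k.
CV = 0.34, hence k = 1/CV² = 8.65.
Then θ = mean/k = 1.61/8.65 = 0.186.

k ≈ 8.65, θ ≈ 0.186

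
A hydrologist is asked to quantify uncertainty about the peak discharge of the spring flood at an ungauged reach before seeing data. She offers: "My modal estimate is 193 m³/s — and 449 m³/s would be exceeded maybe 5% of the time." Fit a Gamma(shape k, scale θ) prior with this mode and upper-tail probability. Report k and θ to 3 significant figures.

k ≈ 4.84, θ ≈ 50.3

Gamma(k,θ) with k>1 has mode (k−1)θ, so θ = 193/(k−1).
Need P(X < 449) = 0.95 with θ tied to k this way. Start at k = 2, θ = 193: P(X<449) ≈ 0.675.
Too low — raise k to concentrate. Iterating converges to k ≈ 4.84.
Then θ = 193/(4.84−1) ≈ 50.3.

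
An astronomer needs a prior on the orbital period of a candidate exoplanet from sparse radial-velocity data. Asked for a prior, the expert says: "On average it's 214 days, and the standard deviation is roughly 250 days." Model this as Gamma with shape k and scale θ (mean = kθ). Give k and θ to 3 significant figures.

For Gamma(k, scale θ): mean = kθ, variance = kθ², so CV = 1/√k.
CV = SD/mean = 250/214 = 1.168, hence k = 1/CV² = 0.733.
Then θ = mean/k = 214/0.733 = 292.

k ≈ 0.733, θ ≈ 292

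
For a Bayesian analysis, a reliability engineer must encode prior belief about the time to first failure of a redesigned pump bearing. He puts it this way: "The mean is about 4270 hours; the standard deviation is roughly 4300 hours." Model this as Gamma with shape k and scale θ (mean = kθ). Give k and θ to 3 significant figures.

For Gamma(k, scale θ): mean = kθ, variance = kθ², so CV = 1/√k.
CV = SD/mean = 4300/4270 = 1.007, hence k = 1/CV² = 0.986.
Then θ = mean/k = 4270/0.986 = 4330.

k ≈ 0.986, θ ≈ 4330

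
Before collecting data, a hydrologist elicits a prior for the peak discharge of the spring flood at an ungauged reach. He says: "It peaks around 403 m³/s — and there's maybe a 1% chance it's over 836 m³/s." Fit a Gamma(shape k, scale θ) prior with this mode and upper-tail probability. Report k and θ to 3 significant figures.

k ≈ 10.2, θ ≈ 44

Gamma(k,θ) with k>1 has mode (k−1)θ, so θ = 403/(k−1).
Need P(X < 836) = 0.99 with θ tied to k this way. Start at k = 2, θ = 403: P(X<836) ≈ 0.614.
Too low — raise k to concentrate. Iterating converges to k ≈ 10.2.
Then θ = 403/(10.2−1) ≈ 44.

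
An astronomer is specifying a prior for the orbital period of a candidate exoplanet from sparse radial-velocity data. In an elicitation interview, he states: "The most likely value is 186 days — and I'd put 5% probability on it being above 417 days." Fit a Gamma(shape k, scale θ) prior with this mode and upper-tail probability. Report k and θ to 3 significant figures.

k ≈ 5.21, θ ≈ 44.1

Gamma(k,θ) with k>1 has mode (k−1)θ, so θ = 186/(k−1).
Need P(X < 417) = 0.95 with θ tied to k this way. Start at k = 2, θ = 186: P(X<417) ≈ 0.656.
Too low — raise k to concentrate. Iterating converges to k ≈ 5.21.
Then θ = 186/(5.21−1) ≈ 44.1.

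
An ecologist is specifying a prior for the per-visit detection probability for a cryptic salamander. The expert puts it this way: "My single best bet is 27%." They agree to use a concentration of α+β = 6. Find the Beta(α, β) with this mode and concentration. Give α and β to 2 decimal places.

For α,β > 1 the Beta mode is (α−1)/(α+β−2). With α+β = 6, the mode is (α−1)/4.
Set (α−1)/4 = 0.27 → α = 1 + 0.27·4 = 2.08.
β = 6 − α = 3.92.

α = 2.08, β = 3.92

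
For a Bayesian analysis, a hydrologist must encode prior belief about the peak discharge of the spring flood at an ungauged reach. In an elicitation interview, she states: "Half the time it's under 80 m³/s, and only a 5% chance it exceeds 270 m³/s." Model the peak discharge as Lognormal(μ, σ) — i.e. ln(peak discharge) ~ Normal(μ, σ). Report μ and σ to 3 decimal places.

μ ≈ 4.382, σ ≈ 0.740

If T ~ Lognormal(μ,σ) then ln T ~ Normal(μ,σ), so the p-quantile of ln T is μ + z_p·σ.
ln(80) = 4.382 and ln(270) = 5.598; z_{0.5} = 0, z_{0.95} = 1.645.
σ = (5.598 − 4.382)/(1.645 − (0)) = 0.740.
μ = 4.382 − (0)·0.740 = 4.382.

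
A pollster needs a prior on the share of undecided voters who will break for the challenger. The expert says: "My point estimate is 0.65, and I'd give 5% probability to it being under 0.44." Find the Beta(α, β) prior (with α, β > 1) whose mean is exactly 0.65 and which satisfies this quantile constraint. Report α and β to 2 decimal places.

With mean 0.65 fixed, write α = 0.65s, β = 0.35s where s = α+β.
Need P(θ < 0.44) = 0.05 under Beta(0.65s, 0.35s). Normal approximation: (q−m)/√(m(1−m)/s) ≈ z_{0.05} = -1.64, so s ≈ 0.65·0.35·(-1.64)²/(0.44−0.65)² = 14.0.
At s = 14.0: P(θ<0.44) ≈ 0.054. Adjusting to match 0.05 gives s ≈ 14.69.
So α = 0.65·14.69 ≈ 9.55, β = 0.35·14.69 ≈ 5.14.

α ≈ 9.55, β ≈ 5.14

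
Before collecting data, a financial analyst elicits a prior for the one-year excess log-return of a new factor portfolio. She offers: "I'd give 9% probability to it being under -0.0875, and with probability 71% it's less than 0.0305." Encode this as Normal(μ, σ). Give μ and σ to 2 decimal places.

For Normal(μ,σ), the p-quantile is μ + z_p·σ. Here z_{0.09} = -1.341, z_{0.71} = 0.5534.
So -0.0875 = μ − 1.341σ and 0.0305 = μ + 0.5534σ.
Subtracting: σ = (0.0305 − -0.0875)/(0.5534 − (-1.341)) = 0.06.
Then μ = -0.0875 − (-1.341)·0.06 = -0.00.

μ = -0.00, σ = 0.06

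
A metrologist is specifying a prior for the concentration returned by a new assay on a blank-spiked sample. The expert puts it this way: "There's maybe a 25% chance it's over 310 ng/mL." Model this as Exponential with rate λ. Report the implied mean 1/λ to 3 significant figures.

P(T > 310.0) = e^(−λ·310.0) = 0.25, so λ = −ln(0.25)/310.0 = 0.00447.
Mean = 1/λ = 224 ng/mL.

mean ≈ 224 ng/mL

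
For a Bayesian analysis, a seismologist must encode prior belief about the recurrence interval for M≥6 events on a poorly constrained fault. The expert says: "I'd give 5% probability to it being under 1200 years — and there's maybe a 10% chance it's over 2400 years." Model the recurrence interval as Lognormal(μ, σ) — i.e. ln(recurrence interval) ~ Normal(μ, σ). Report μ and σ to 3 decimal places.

μ ≈ 7.480, σ ≈ 0.237

If T ~ Lognormal(μ,σ) then ln T ~ Normal(μ,σ), so the p-quantile of ln T is μ + z_p·σ.
ln(1200) = 7.09 and ln(2400) = 7.783; z_{0.05} = -1.645, z_{0.9} = 1.282.
σ = (7.783 − 7.09)/(1.282 − (-1.645)) = 0.237.
μ = 7.09 − (-1.645)·0.237 = 7.480.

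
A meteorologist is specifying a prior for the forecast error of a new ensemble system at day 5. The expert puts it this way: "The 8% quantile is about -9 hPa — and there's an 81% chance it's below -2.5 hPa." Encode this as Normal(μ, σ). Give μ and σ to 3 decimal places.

μ = -5.000, σ = 2.847

The p-quantile of Normal(μ,σ) is μ + z_p·σ, with z_{0.08} = -1.405 and z_{0.81} = 0.8779.
Eliminate σ: μ = (z₂·x₁ − z₁·x₂)/(z₂ − z₁) = (0.8779·-9 − (-1.405)·-2.5)/2.283 = -5.000.
Then σ = (x₂ − x₁)/(z₂ − z₁) = (-2.5 − -9)/2.283 = 2.847.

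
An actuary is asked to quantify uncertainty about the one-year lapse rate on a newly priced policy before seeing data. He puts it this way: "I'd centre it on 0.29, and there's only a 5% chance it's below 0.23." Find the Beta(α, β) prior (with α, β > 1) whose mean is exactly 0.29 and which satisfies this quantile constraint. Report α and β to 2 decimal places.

α ≈ 42.20, β ≈ 103.32

With mean 0.29 fixed, write α = 0.29s, β = 0.71s where s = α+β.
Need P(θ < 0.23) = 0.05 under Beta(0.29s, 0.71s). Normal approximation: (q−m)/√(m(1−m)/s) ≈ z_{0.05} = -1.64, so s ≈ 0.29·0.71·(-1.64)²/(0.23−0.29)² = 154.7.
At s = 154.7: P(θ<0.23) ≈ 0.045. Adjusting to match 0.05 gives s ≈ 145.52.
So α = 0.29·145.52 ≈ 42.20, β = 0.71·145.52 ≈ 103.32.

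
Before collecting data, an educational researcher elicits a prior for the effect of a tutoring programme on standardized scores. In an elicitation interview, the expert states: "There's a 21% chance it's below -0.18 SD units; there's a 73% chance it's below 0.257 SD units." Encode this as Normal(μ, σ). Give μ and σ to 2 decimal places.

The p-quantile of Normal(μ,σ) is μ + z_p·σ, with z_{0.21} = -0.8064 and z_{0.73} = 0.6128.
Eliminate σ: μ = (z₂·x₁ − z₁·x₂)/(z₂ − z₁) = (0.6128·-0.18 − (-0.8064)·0.257)/1.419 = 0.07.
Then σ = (x₂ − x₁)/(z₂ − z₁) = (0.257 − -0.18)/1.419 = 0.31.

μ = 0.07, σ = 0.31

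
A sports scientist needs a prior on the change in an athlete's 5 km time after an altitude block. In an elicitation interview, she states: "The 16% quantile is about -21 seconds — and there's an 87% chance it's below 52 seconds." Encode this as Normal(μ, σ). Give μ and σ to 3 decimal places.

For Normal(μ,σ), the p-quantile is μ + z_p·σ. Here z_{0.16} = -0.9945, z_{0.87} = 1.126.
So -21 = μ − 0.9945σ and 52 = μ + 1.126σ.
Subtracting: σ = (52 − -21)/(1.126 − (-0.9945)) = 34.420.
Then μ = -21 − (-0.9945)·34.420 = 13.229.

μ = 13.229, σ = 34.420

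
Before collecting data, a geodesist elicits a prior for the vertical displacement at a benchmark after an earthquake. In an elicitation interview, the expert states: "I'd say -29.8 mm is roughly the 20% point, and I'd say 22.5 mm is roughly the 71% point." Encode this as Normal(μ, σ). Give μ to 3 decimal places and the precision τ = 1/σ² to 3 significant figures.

μ = 1.753, τ = 0.000711

For Normal(μ,σ), the p-quantile is μ + z_p·σ. Here z_{0.2} = -0.8416, z_{0.71} = 0.5534.
So -29.8 = μ − 0.8416σ and 22.5 = μ + 0.5534σ.
Subtracting: σ = (22.5 − -29.8)/(0.5534 − (-0.8416)) = 37.491.
Then μ = -29.8 − (-0.8416)·37.491 = 1.753.
Precision τ = 1/σ² = 1/37.49² = 0.000711.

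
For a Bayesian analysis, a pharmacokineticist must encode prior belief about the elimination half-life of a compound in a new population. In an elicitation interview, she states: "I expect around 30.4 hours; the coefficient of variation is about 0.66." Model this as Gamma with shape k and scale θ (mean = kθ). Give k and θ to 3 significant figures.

k ≈ 2.3, θ ≈ 13.2

For Gamma(k, scale θ): mean = kθ, variance = kθ², so CV = 1/√k.
CV = 0.66, hence k = 1/CV² = 2.3.
Then θ = mean/k = 30.4/2.3 = 13.2.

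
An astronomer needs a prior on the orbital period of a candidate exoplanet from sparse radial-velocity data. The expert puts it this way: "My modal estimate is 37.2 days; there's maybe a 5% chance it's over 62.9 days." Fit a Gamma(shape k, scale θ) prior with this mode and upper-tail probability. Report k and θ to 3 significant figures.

k ≈ 11.1, θ ≈ 3.68

Gamma(k,θ) with k>1 has mode (k−1)θ, so θ = 37.2/(k−1).
Need P(X < 62.9) = 0.95 with θ tied to k this way. Start at k = 2, θ = 37.2: P(X<62.9) ≈ 0.504.
Too low — raise k to concentrate. Iterating converges to k ≈ 11.1.
Then θ = 37.2/(11.1−1) ≈ 3.68.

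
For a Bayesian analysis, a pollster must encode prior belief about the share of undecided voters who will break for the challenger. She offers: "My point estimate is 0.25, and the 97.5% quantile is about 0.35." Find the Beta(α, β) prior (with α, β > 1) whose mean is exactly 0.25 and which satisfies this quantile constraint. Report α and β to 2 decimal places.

α ≈ 19.93, β ≈ 59.80

With mean 0.25 fixed, write α = 0.25s, β = 0.75s where s = α+β.
Need P(θ < 0.35) = 0.975 under Beta(0.25s, 0.75s). Normal approximation: (q−m)/√(m(1−m)/s) ≈ z_{0.975} = 1.96, so s ≈ 0.25·0.75·(1.96)²/(0.35−0.25)² = 72.0.
At s = 72.0: P(θ<0.35) ≈ 0.969. Adjusting to match 0.975 gives s ≈ 79.73.
So α = 0.25·79.73 ≈ 19.93, β = 0.75·79.73 ≈ 59.80.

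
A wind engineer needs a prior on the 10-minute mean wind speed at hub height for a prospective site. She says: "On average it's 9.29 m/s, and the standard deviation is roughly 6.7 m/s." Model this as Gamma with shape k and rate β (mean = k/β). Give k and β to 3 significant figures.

k ≈ 1.92, β ≈ 0.207

For Gamma(k, rate β): mean = k/β, variance = k/β², so CV = 1/√k.
CV = SD/mean = 6.7/9.29 = 0.7212, hence k = 1/CV² = 1.92.
Then β = k/mean = 1.92/9.29 = 0.207.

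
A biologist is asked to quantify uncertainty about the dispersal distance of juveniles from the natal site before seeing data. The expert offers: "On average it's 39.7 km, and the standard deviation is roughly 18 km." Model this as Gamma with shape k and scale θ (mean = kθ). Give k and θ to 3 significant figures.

k ≈ 4.86, θ ≈ 8.16

For Gamma(k, scale θ): mean = kθ, variance = kθ², so CV = 1/√k.
CV = SD/mean = 18/39.7 = 0.4534, hence k = 1/CV² = 4.86.
Then θ = mean/k = 39.7/4.86 = 8.16.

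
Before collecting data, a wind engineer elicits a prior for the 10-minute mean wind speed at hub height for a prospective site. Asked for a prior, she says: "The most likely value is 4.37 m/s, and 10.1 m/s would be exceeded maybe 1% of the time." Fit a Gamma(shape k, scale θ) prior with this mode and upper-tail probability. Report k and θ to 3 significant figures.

k ≈ 7.8, θ ≈ 0.643

Gamma(k,θ) with k>1 has mode (k−1)θ, so θ = 4.37/(k−1).
Need P(X < 10.1) = 0.99 with θ tied to k this way. Start at k = 2, θ = 4.37: P(X<10.1) ≈ 0.672.
Too low — raise k to concentrate. Iterating converges to k ≈ 7.8.
Then θ = 4.37/(7.8−1) ≈ 0.643.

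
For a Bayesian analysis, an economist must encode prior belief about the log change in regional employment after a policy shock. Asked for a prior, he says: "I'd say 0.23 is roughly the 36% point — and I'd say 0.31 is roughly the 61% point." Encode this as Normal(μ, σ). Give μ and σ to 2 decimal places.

μ = 0.27, σ = 0.13

The p-quantile of Normal(μ,σ) is μ + z_p·σ, with z_{0.36} = -0.3585 and z_{0.61} = 0.2793.
Eliminate σ: μ = (z₂·x₁ − z₁·x₂)/(z₂ − z₁) = (0.2793·0.23 − (-0.3585)·0.31)/0.6378 = 0.27.
Then σ = (x₂ − x₁)/(z₂ − z₁) = (0.31 − 0.23)/0.6378 = 0.13.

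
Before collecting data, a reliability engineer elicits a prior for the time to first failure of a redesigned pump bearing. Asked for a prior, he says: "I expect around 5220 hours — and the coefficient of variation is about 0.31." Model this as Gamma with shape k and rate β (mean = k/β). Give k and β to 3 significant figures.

For Gamma(k, rate β): mean = k/β, variance = k/β², so CV = 1/√k.
CV = 0.31, hence k = 1/CV² = 10.4.
Then β = k/mean = 10.4/5220 = 0.00199.

k ≈ 10.4, β ≈ 0.00199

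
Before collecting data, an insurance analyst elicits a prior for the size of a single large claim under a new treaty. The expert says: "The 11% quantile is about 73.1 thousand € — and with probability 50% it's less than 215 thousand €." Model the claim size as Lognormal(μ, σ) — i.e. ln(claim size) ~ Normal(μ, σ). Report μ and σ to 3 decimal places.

μ ≈ 5.371, σ ≈ 0.880

If T ~ Lognormal(μ,σ) then ln T ~ Normal(μ,σ), so the p-quantile of ln T is μ + z_p·σ.
ln(73.1) = 4.292 and ln(215) = 5.371; z_{0.11} = -1.227, z_{0.5} = 0.
σ = (5.371 − 4.292)/(0 − (-1.227)) = 0.880.
μ = 4.292 − (-1.227)·0.880 = 5.371.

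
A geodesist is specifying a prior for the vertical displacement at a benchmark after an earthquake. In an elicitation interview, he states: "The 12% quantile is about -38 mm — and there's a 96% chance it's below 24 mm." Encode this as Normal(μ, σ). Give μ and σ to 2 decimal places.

The p-quantile of Normal(μ,σ) is μ + z_p·σ, with z_{0.12} = -1.175 and z_{0.96} = 1.751.
Eliminate σ: μ = (z₂·x₁ − z₁·x₂)/(z₂ − z₁) = (1.751·-38 − (-1.175)·24)/2.926 = -13.10.
Then σ = (x₂ − x₁)/(z₂ − z₁) = (24 − -38)/2.926 = 21.19.

μ = -13.10, σ = 21.19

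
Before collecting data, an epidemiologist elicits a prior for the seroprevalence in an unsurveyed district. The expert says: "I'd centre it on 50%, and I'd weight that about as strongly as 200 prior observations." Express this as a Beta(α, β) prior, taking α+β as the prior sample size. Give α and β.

α = 100, β = 100

Under the effective-sample-size interpretation, Beta(α, β) has prior mean α/(α+β) and prior sample size α+β.
So α+β = 200 and α/(α+β) = 0.5, giving α = 0.5·200 = 100 and β = 200 − 100 = 100.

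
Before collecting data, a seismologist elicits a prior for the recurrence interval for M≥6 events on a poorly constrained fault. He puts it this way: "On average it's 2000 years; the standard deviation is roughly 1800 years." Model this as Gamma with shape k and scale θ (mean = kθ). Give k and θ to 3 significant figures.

k ≈ 1.23, θ ≈ 1620

For Gamma(k, scale θ): mean = kθ, variance = kθ², so CV = 1/√k.
CV = SD/mean = 1800/2000 = 0.9, hence k = 1/CV² = 1.23.
Then θ = mean/k = 2000/1.23 = 1620.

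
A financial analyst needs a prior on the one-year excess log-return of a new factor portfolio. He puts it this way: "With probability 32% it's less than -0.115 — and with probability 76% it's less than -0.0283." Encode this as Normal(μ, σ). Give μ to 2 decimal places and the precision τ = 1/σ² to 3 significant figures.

μ = -0.08, τ = 183

The p-quantile of Normal(μ,σ) is μ + z_p·σ, with z_{0.32} = -0.4677 and z_{0.76} = 0.7063.
Eliminate σ: μ = (z₂·x₁ − z₁·x₂)/(z₂ − z₁) = (0.7063·-0.115 − (-0.4677)·-0.0283)/1.174 = -0.08.
Then σ = (x₂ − x₁)/(z₂ − z₁) = (-0.0283 − -0.115)/1.174 = 0.07.
Precision τ = 1/σ² = 1/0.07385² = 183.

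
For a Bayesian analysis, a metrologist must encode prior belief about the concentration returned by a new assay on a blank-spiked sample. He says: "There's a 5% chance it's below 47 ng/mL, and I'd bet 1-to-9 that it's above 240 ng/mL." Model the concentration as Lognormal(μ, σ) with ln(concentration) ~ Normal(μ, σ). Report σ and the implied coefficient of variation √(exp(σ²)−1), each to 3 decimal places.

If T ~ Lognormal(μ,σ) then ln T ~ Normal(μ,σ), so the p-quantile of ln T is μ + z_p·σ.
ln(47) = 3.85 and ln(240) = 5.481; z_{0.05} = -1.645, z_{0.9} = 1.282.
σ = (5.481 − 3.85)/(1.282 − (-1.645)) = 0.557.
μ = 3.85 − (-1.645)·0.557 = 4.767.
CV = √(exp(σ²)−1) = √(exp(0.3104)−1) = 0.603.

σ ≈ 0.557, CV ≈ 0.603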